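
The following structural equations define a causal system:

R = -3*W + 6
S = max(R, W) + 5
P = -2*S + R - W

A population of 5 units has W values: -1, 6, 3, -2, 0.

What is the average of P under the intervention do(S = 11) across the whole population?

-20.8

Under do(S=11), S's equation is replaced by S=11 for every unit. Per-unit P: -12, -40, -28, -8, -16. Mean = -20.8.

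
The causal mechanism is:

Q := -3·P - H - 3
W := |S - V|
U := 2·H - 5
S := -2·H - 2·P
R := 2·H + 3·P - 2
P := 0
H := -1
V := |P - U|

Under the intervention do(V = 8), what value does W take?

6

Intervening sets V = 8 and removes its equation (V := |P - U|).
S = -2·H - 2·P  [with H=-1, P=0]  = 2
W = |S - V|  [with S=2, V=8]  = 6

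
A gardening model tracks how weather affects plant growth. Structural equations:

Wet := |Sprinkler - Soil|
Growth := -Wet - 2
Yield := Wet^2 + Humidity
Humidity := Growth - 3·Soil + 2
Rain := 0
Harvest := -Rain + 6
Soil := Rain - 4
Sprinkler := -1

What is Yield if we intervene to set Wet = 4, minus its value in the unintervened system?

6

The intervention breaks the incoming arrows to Wet: Wet := |Sprinkler - Soil| no longer applies, and Wet = 4.
Soil = Rain - 4  [with Rain=0]  = -4
Growth = -Wet - 2  [with Wet=4]  = -6
Humidity = Growth - 3·Soil + 2  [with Growth=-6, Soil=-4]  = 8
Yield = Wet^2 + Humidity  [with Wet=4, Humidity=8]  = 24
Without intervention: Soil = Rain - 4  [with Rain=0]  = -4; Wet = |Sprinkler - Soil|  [with Sprinkler=-1, Soil=-4]  = 3; Growth = -Wet - 2  [with Wet=3]  = -5; Humidity = Growth - 3·Soil + 2  [with Growth=-5, Soil=-4]  = 9; Yield = Wet^2 + Humidity  [with Wet=3, Humidity=9]  = 18.
Change = 24 − 18 = 6.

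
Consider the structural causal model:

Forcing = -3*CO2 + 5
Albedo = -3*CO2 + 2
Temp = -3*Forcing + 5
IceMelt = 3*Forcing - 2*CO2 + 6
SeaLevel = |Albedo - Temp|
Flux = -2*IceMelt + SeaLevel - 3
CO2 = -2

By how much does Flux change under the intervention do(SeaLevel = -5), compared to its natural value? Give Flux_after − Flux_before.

Intervening sets SeaLevel = -5 and removes its equation (SeaLevel = |Albedo - Temp|).
Forcing = -3*CO2 + 5  [with CO2=-2]  = 11
IceMelt = 3*Forcing - 2*CO2 + 6  [with Forcing=11, CO2=-2]  = 43
Flux = -2*IceMelt + SeaLevel - 3  [with IceMelt=43, SeaLevel=-5]  = -94
Without intervention: Forcing = -3*CO2 + 5  [with CO2=-2]  = 11; Temp = -3*Forcing + 5  [with Forcing=11]  = -28; IceMelt = 3*Forcing - 2*CO2 + 6  [with Forcing=11, CO2=-2]  = 43; Albedo = -3*CO2 + 2  [with CO2=-2]  = 8; SeaLevel = |Albedo - Temp|  [with Albedo=8, Temp=-28]  = 36; Flux = -2*IceMelt + SeaLevel - 3  [with IceMelt=43, SeaLevel=36]  = -53.
Change = -94 − (-53) = -41.

-41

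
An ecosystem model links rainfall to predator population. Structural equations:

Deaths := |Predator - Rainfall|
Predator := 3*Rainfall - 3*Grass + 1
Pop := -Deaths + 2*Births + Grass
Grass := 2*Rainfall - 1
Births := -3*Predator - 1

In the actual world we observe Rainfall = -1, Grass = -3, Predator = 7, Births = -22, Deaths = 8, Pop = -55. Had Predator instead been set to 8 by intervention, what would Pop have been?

-62

The intervention breaks the incoming arrows to Predator: Predator := 3*Rainfall - 3*Grass + 1 no longer applies, and Predator = 8.
Grass = 2*Rainfall - 1  [with Rainfall=-1]  = -3
Births = -3*Predator - 1  [with Predator=8]  = -25
Deaths = |Predator - Rainfall|  [with Predator=8, Rainfall=-1]  = 9
Pop = -Deaths + 2*Births + Grass  [with Deaths=9, Births=-25, Grass=-3]  = -62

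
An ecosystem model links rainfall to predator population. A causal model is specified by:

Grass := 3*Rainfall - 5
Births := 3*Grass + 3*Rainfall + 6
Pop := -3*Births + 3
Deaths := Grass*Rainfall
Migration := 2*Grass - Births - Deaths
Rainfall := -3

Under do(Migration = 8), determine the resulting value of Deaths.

42

The intervention breaks the incoming arrows to Migration: Migration := 2*Grass - Births - Deaths no longer applies, and Migration = 8.
Since Deaths is not a descendant of the intervened variable, it is unaffected.
Grass = 3*Rainfall - 5  [with Rainfall=-3]  = -14
Deaths = Grass*Rainfall  [with Grass=-14, Rainfall=-3]  = 42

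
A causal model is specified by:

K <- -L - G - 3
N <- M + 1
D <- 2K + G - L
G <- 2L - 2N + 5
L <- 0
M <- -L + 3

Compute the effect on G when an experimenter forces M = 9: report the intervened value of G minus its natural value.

-12

Under do(M=9), the mechanism M <- -L + 3 is discarded; M is fixed at 9.
N = M + 1  [with M=9]  = 10
G = 2L - 2N + 5  [with L=0, N=10]  = -15
Without intervention: M = -L + 3  [with L=0]  = 3; N = M + 1  [with M=3]  = 4; G = 2L - 2N + 5  [with L=0, N=4]  = -3.
Change = -15 − (-3) = -12.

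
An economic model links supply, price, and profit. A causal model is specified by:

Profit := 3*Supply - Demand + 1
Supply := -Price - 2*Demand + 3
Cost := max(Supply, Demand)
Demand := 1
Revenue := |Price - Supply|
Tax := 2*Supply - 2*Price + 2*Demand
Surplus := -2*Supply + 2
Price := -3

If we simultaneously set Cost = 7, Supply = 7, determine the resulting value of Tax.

The joint intervention fixes Cost = 7, Supply = 7, removing each variable's own equation.
Tax = 2*Supply - 2*Price + 2*Demand  [with Supply=7, Price=-3, Demand=1]  = 22

22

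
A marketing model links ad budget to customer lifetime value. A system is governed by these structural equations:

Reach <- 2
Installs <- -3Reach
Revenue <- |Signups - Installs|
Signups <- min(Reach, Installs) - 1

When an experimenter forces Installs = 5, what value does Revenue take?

Under do(Installs=5), the mechanism Installs <- -3Reach is discarded; Installs is fixed at 5.
Signups = min(Reach, Installs) - 1  [with Reach=2, Installs=5]  = 1
Revenue = |Signups - Installs|  [with Signups=1, Installs=5]  = 4

4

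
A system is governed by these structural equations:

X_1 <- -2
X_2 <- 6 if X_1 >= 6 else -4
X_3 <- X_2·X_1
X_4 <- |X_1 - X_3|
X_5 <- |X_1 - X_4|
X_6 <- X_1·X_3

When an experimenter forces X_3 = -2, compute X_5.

do(X_3=-2) replaces the equation X_3 <- X_2·X_1 with the constant X_3 = -2.
X_4 = |X_1 - X_3|  [with X_1=-2, X_3=-2]  = 0
X_5 = |X_1 - X_4|  [with X_1=-2, X_4=0]  = 2

2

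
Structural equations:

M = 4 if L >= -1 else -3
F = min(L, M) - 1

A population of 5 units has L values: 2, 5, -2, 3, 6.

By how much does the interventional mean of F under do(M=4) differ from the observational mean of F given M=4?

-1.05

Under do(M=4), M's equation is replaced by M=4 for every unit. Per-unit F: 1, 3, -3, 2, 3. Mean = 1.2.
E[F|M=4] averages over only the 4 units with M=4 (L = 2, 5, 3, 6): F = 1, 3, 2, 3, mean 2.25.
Difference = 1.2 − 2.25 = -1.05.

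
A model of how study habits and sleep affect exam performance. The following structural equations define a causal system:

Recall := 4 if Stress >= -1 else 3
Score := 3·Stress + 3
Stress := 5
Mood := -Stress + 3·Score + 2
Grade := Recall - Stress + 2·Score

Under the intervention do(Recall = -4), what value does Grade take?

Intervening sets Recall = -4 and removes its equation (Recall := 4 if Stress >= -1 else 3).
Score = 3·Stress + 3  [with Stress=5]  = 18
Grade = Recall - Stress + 2·Score  [with Recall=-4, Stress=5, Score=18]  = 27

27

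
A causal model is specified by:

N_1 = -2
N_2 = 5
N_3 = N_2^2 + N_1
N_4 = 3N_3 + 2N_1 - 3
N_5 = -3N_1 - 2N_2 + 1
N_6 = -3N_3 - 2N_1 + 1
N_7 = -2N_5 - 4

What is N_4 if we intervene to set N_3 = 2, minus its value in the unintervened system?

The intervention breaks the incoming arrows to N_3: N_3 = N_2^2 + N_1 no longer applies, and N_3 = 2.
N_4 = 3N_3 + 2N_1 - 3  [with N_3=2, N_1=-2]  = -1
Without intervention: N_3 = N_2^2 + N_1  [with N_2=5, N_1=-2]  = 23; N_4 = 3N_3 + 2N_1 - 3  [with N_3=23, N_1=-2]  = 62.
Change = -1 − 62 = -63.

-63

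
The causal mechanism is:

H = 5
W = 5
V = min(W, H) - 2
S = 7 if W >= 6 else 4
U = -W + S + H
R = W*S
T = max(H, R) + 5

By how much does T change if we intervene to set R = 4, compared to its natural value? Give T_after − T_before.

Intervening sets R = 4 and removes its equation (R = W*S).
T = max(H, R) + 5  [with H=5, R=4]  = 10
Without intervention: S = 7 if W >= 6 else 4  [with W=5]  = 4; R = W*S  [with W=5, S=4]  = 20; T = max(H, R) + 5  [with H=5, R=20]  = 25.
Change = 10 − 25 = -15.

-15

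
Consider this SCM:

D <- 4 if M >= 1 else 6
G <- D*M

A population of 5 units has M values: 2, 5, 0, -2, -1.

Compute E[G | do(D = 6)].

4.8

Under do(D=6), D's equation is replaced by D=6 for every unit. Per-unit G: 12, 30, 0, -12, -6. Mean = 4.8.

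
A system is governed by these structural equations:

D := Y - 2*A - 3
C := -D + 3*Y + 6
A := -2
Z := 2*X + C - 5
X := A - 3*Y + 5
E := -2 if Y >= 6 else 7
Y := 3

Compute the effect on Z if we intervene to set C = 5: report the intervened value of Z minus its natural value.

The intervention breaks the incoming arrows to C: C := -D + 3*Y + 6 no longer applies, and C = 5.
X = A - 3*Y + 5  [with A=-2, Y=3]  = -6
Z = 2*X + C - 5  [with X=-6, C=5]  = -12
Without intervention: D = Y - 2*A - 3  [with Y=3, A=-2]  = 4; C = -D + 3*Y + 6  [with D=4, Y=3]  = 11; X = A - 3*Y + 5  [with A=-2, Y=3]  = -6; Z = 2*X + C - 5  [with X=-6, C=11]  = -6.
Change = -12 − (-6) = -6.

-6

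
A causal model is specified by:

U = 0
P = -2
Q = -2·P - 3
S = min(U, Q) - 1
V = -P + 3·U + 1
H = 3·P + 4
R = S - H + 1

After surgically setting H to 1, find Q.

1

do(H=1) replaces the equation H = 3·P + 4 with the constant H = 1.
Q is not downstream of the intervention, so its value is determined by the original equations.
Q = -2·P - 3  [with P=-2]  = 1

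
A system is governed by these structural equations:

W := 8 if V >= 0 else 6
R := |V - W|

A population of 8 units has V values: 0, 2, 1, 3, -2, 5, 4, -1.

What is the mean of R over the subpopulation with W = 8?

5.5

Observing W=8 restricts to units where W's equation naturally yields 8: V ∈ {0, 2, 1, 3, 5, 4}. In that subpopulation R = 8, 6, 7, 5, 3, 4, mean 5.5.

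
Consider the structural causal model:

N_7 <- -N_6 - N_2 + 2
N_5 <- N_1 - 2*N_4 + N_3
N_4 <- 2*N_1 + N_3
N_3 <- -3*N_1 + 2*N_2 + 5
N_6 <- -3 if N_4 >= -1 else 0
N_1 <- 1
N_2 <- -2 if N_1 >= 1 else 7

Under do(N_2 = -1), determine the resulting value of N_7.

6

Under do(N_2=-1), the mechanism N_2 <- -2 if N_1 >= 1 else 7 is discarded; N_2 is fixed at -1.
N_3 = -3*N_1 + 2*N_2 + 5  [with N_1=1, N_2=-1]  = 0
N_4 = 2*N_1 + N_3  [with N_1=1, N_3=0]  = 2
N_6 = -3 if N_4 >= -1 else 0  [with N_4=2]  = -3
N_7 = -N_6 - N_2 + 2  [with N_6=-3, N_2=-1]  = 6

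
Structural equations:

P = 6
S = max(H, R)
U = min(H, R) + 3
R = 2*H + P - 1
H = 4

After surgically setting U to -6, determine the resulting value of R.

Under do(U=-6), the mechanism U = min(H, R) + 3 is discarded; U is fixed at -6.
Since R is not a descendant of the intervened variable, it is unaffected.
R = 2*H + P - 1  [with H=4, P=6]  = 13

13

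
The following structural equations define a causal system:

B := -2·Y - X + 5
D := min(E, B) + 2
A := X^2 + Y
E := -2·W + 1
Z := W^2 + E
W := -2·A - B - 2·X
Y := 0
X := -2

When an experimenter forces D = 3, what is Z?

144

do(D=3) replaces the equation D := min(E, B) + 2 with the constant D = 3.
Z is not downstream of the intervention, so its value is determined by the original equations.
A = X^2 + Y  [with X=-2, Y=0]  = 4
B = -2·Y - X + 5  [with Y=0, X=-2]  = 7
W = -2·A - B - 2·X  [with A=4, B=7, X=-2]  = -11
E = -2·W + 1  [with W=-11]  = 23
Z = W^2 + E  [with W=-11, E=23]  = 144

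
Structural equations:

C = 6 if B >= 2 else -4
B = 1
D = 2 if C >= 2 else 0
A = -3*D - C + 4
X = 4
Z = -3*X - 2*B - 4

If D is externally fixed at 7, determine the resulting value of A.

-13

Under do(D=7), the mechanism D = 2 if C >= 2 else 0 is discarded; D is fixed at 7.
C = 6 if B >= 2 else -4  [with B=1]  = -4
A = -3*D - C + 4  [with D=7, C=-4]  = -13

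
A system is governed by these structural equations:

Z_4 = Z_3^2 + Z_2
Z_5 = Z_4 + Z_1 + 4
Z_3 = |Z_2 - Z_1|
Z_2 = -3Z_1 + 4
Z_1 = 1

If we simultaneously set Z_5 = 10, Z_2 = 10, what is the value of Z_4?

Setting Z_5 = 10, Z_2 = 10 by intervention discards those variables' equations.
Z_3 = |Z_2 - Z_1|  [with Z_2=10, Z_1=1]  = 9
Z_4 = Z_3^2 + Z_2  [with Z_3=9, Z_2=10]  = 91

91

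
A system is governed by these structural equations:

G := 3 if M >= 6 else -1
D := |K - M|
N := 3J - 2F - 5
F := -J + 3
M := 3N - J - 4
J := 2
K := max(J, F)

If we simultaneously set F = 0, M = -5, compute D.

The joint intervention fixes F = 0, M = -5, removing each variable's own equation.
K = max(J, F)  [with J=2, F=0]  = 2
D = |K - M|  [with K=2, M=-5]  = 7

7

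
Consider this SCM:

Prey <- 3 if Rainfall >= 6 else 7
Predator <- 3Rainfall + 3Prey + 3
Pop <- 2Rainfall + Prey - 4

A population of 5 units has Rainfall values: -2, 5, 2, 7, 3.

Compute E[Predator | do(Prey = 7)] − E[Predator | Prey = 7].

3

Under do(Prey=7), Prey's equation is replaced by Prey=7 for every unit. Per-unit Predator: 18, 39, 30, 45, 33. Mean = 33.
E[Predator|Prey=7] averages over only the 4 units with Prey=7 (Rainfall = -2, 5, 2, 3): Predator = 18, 39, 30, 33, mean 30.
Difference = 33 − 30 = 3.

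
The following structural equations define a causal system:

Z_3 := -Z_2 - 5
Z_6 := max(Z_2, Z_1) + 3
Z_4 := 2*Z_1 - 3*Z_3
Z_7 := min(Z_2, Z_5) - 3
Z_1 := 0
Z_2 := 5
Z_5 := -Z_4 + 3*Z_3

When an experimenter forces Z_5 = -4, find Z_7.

Under do(Z_5=-4), the mechanism Z_5 := -Z_4 + 3*Z_3 is discarded; Z_5 is fixed at -4.
Z_7 = min(Z_2, Z_5) - 3  [with Z_2=5, Z_5=-4]  = -7

-7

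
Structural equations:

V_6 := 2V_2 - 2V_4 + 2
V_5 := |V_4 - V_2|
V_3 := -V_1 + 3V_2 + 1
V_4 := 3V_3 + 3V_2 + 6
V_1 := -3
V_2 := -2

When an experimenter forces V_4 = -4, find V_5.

2

Intervening sets V_4 = -4 and removes its equation (V_4 := 3V_3 + 3V_2 + 6).
V_5 = |V_4 - V_2|  [with V_4=-4, V_2=-2]  = 2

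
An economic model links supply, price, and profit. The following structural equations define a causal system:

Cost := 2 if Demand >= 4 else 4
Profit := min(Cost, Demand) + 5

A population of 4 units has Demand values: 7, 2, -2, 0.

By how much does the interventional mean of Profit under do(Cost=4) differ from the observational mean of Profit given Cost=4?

1

Every unit gets Cost=4 under the intervention. Profit values become 9, 7, 3, 5; E[Profit|do(Cost=4)] = 6.
Observing Cost=4 restricts to units where Cost's equation naturally yields 4: Demand ∈ {2, -2, 0}. In that subpopulation Profit = 7, 3, 5, mean 5.
Difference = 6 − 5 = 1.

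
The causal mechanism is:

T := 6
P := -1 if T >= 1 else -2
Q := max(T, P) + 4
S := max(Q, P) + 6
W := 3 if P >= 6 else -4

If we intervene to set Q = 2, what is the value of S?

The intervention breaks the incoming arrows to Q: Q := max(T, P) + 4 no longer applies, and Q = 2.
P = -1 if T >= 1 else -2  [with T=6]  = -1
S = max(Q, P) + 6  [with Q=2, P=-1]  = 8

8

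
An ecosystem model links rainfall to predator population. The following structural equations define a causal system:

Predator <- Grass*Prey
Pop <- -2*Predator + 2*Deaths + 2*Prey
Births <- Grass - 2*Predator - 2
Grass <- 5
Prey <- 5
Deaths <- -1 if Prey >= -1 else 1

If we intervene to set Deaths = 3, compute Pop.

The intervention breaks the incoming arrows to Deaths: Deaths <- -1 if Prey >= -1 else 1 no longer applies, and Deaths = 3.
Predator = Grass*Prey  [with Grass=5, Prey=5]  = 25
Pop = -2*Predator + 2*Deaths + 2*Prey  [with Predator=25, Deaths=3, Prey=5]  = -34

-34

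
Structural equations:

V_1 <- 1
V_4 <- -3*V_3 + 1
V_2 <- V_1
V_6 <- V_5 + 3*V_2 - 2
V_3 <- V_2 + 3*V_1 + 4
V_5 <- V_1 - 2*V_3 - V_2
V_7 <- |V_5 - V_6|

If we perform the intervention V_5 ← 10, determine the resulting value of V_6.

The intervention breaks the incoming arrows to V_5: V_5 <- V_1 - 2*V_3 - V_2 no longer applies, and V_5 = 10.
V_2 = V_1  [with V_1=1]  = 1
V_6 = V_5 + 3*V_2 - 2  [with V_5=10, V_2=1]  = 11

11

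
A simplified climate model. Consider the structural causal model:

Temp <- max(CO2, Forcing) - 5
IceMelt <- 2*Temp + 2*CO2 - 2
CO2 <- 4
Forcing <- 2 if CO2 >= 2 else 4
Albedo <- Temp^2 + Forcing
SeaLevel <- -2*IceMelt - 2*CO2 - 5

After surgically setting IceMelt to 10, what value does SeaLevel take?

Under do(IceMelt=10), the mechanism IceMelt <- 2*Temp + 2*CO2 - 2 is discarded; IceMelt is fixed at 10.
SeaLevel = -2*IceMelt - 2*CO2 - 5  [with IceMelt=10, CO2=4]  = -33

-33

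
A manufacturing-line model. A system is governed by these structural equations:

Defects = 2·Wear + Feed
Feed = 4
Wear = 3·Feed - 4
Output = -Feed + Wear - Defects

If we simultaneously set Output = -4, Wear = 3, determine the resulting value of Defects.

Setting Output = -4, Wear = 3 by intervention discards those variables' equations.
Defects = 2·Wear + Feed  [with Wear=3, Feed=4]  = 10

10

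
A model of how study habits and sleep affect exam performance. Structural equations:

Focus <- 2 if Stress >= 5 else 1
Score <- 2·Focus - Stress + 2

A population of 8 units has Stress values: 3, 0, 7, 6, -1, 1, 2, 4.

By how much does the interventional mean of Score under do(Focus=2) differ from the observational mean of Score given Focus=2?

Every unit gets Focus=2 under the intervention. Score values become 3, 6, -1, 0, 7, 5, 4, 2; E[Score|do(Focus=2)] = 3.25.
Conditioning on Focus=2 selects the 2 unit(s) with Stress ∈ {7, 6}. Their Score values: -1, 0. Mean = -0.5.
Difference = 3.25 − (-0.5) = 3.75.

3.75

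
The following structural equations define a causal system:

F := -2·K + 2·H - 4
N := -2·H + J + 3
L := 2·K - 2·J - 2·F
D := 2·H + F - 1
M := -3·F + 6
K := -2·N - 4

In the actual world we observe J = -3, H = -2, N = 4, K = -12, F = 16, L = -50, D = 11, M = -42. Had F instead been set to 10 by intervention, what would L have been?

The intervention breaks the incoming arrows to F: F := -2·K + 2·H - 4 no longer applies, and F = 10.
N = -2·H + J + 3  [with H=-2, J=-3]  = 4
K = -2·N - 4  [with N=4]  = -12
L = 2·K - 2·J - 2·F  [with K=-12, J=-3, F=10]  = -38

-38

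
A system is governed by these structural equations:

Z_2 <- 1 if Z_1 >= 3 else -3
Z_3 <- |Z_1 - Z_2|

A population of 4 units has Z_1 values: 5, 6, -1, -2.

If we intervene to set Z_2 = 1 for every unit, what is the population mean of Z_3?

do(Z_2=1) breaks Z_2's dependence on Z_1. With Z_2=1 fixed, Z_3 across the units is 4, 5, 2, 3, mean 3.5.

3.5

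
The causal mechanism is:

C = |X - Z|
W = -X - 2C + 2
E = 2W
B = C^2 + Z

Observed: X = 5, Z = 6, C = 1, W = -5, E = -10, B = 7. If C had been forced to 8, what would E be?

do(C=8) replaces the equation C = |X - Z| with the constant C = 8.
W = -X - 2C + 2  [with X=5, C=8]  = -19
E = 2W  [with W=-19]  = -38

-38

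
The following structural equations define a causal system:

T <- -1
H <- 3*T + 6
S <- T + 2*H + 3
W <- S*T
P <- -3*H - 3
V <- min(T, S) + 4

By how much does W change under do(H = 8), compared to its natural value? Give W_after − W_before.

-10

Under do(H=8), the mechanism H <- 3*T + 6 is discarded; H is fixed at 8.
S = T + 2*H + 3  [with T=-1, H=8]  = 18
W = S*T  [with S=18, T=-1]  = -18
Without intervention: H = 3*T + 6  [with T=-1]  = 3; S = T + 2*H + 3  [with T=-1, H=3]  = 8; W = S*T  [with S=8, T=-1]  = -8.
Change = -18 − (-8) = -10.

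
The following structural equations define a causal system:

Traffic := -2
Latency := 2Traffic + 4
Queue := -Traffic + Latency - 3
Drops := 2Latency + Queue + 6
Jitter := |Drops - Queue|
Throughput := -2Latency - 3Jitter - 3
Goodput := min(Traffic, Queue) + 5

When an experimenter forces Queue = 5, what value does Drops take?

11

The intervention breaks the incoming arrows to Queue: Queue := -Traffic + Latency - 3 no longer applies, and Queue = 5.
Latency = 2Traffic + 4  [with Traffic=-2]  = 0
Drops = 2Latency + Queue + 6  [with Latency=0, Queue=5]  = 11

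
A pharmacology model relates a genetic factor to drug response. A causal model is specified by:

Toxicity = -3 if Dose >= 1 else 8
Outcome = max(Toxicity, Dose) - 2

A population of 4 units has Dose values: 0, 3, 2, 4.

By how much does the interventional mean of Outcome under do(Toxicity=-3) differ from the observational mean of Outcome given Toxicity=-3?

-0.75

Every unit gets Toxicity=-3 under the intervention. Outcome values become -2, 1, 0, 2; E[Outcome|do(Toxicity=-3)] = 0.25.
Observing Toxicity=-3 restricts to units where Toxicity's equation naturally yields -3: Dose ∈ {3, 2, 4}. In that subpopulation Outcome = 1, 0, 2, mean 1.
Difference = 0.25 − 1 = -0.75.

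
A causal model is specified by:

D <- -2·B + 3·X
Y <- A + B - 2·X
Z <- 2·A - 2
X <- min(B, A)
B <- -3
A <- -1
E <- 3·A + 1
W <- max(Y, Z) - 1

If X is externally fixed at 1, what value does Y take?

The intervention breaks the incoming arrows to X: X <- min(B, A) no longer applies, and X = 1.
Y = A + B - 2·X  [with A=-1, B=-3, X=1]  = -6

-6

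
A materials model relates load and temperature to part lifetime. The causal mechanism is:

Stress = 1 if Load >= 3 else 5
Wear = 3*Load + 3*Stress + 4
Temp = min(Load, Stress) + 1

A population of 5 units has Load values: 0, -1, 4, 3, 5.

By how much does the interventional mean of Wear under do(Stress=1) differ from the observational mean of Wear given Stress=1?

-5.4

do(Stress=1) breaks Stress's dependence on Load. With Stress=1 fixed, Wear across the units is 7, 4, 19, 16, 22, mean 13.6.
Conditioning on Stress=1 selects the 3 unit(s) with Load ∈ {4, 3, 5}. Their Wear values: 19, 16, 22. Mean = 19.
Difference = 13.6 − 19 = -5.4.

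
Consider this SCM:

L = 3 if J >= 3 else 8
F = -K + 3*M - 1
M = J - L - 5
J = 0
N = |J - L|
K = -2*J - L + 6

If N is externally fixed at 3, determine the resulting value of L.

The intervention breaks the incoming arrows to N: N = |J - L| no longer applies, and N = 3.
Since L is not a descendant of the intervened variable, it is unaffected.
L = 3 if J >= 3 else 8  [with J=0]  = 8

8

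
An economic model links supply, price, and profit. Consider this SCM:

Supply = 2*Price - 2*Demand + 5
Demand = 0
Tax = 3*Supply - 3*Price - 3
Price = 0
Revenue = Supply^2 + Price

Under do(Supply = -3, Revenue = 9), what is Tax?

-12

Setting Supply = -3, Revenue = 9 by intervention discards those variables' equations.
Tax = 3*Supply - 3*Price - 3  [with Supply=-3, Price=0]  = -12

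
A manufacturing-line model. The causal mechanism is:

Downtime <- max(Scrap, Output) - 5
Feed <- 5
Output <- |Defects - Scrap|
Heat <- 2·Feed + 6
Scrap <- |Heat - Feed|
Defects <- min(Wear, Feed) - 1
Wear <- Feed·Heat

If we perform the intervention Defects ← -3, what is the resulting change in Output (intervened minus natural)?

7

Under do(Defects=-3), the mechanism Defects <- min(Wear, Feed) - 1 is discarded; Defects is fixed at -3.
Heat = 2·Feed + 6  [with Feed=5]  = 16
Scrap = |Heat - Feed|  [with Heat=16, Feed=5]  = 11
Output = |Defects - Scrap|  [with Defects=-3, Scrap=11]  = 14
Without intervention: Heat = 2·Feed + 6  [with Feed=5]  = 16; Wear = Feed·Heat  [with Feed=5, Heat=16]  = 80; Defects = min(Wear, Feed) - 1  [with Wear=80, Feed=5]  = 4; Scrap = |Heat - Feed|  [with Heat=16, Feed=5]  = 11; Output = |Defects - Scrap|  [with Defects=4, Scrap=11]  = 7.
Change = 14 − 7 = 7.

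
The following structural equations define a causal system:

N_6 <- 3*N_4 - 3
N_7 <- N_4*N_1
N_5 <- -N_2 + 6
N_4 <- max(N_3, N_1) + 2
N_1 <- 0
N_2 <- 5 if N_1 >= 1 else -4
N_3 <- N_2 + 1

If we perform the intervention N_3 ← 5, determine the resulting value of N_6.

18

The intervention breaks the incoming arrows to N_3: N_3 <- N_2 + 1 no longer applies, and N_3 = 5.
N_4 = max(N_3, N_1) + 2  [with N_3=5, N_1=0]  = 7
N_6 = 3*N_4 - 3  [with N_4=7]  = 18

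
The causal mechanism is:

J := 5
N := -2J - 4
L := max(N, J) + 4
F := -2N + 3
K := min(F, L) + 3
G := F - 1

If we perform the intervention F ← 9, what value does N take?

The intervention breaks the incoming arrows to F: F := -2N + 3 no longer applies, and F = 9.
Since N is not a descendant of the intervened variable, it is unaffected.
N = -2J - 4  [with J=5]  = -14

-14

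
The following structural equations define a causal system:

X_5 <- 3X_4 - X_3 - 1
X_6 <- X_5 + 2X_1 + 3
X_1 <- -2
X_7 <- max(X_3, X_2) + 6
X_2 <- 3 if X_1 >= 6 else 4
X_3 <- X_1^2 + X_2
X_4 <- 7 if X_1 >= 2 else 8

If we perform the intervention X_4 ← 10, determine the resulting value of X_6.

20

Under do(X_4=10), the mechanism X_4 <- 7 if X_1 >= 2 else 8 is discarded; X_4 is fixed at 10.
X_2 = 3 if X_1 >= 6 else 4  [with X_1=-2]  = 4
X_3 = X_1^2 + X_2  [with X_1=-2, X_2=4]  = 8
X_5 = 3X_4 - X_3 - 1  [with X_4=10, X_3=8]  = 21
X_6 = X_5 + 2X_1 + 3  [with X_5=21, X_1=-2]  = 20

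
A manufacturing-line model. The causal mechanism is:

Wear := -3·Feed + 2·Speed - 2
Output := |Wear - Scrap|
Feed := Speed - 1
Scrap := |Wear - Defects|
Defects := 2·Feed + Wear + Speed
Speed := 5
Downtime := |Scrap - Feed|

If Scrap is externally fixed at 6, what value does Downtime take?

Under do(Scrap=6), the mechanism Scrap := |Wear - Defects| is discarded; Scrap is fixed at 6.
Feed = Speed - 1  [with Speed=5]  = 4
Downtime = |Scrap - Feed|  [with Scrap=6, Feed=4]  = 2

2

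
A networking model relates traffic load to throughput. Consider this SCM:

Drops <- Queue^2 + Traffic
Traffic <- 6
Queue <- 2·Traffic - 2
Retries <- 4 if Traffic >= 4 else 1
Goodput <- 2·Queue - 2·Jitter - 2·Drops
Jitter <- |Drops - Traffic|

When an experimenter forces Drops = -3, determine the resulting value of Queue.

10

Under do(Drops=-3), the mechanism Drops <- Queue^2 + Traffic is discarded; Drops is fixed at -3.
Since Queue is not a descendant of the intervened variable, it is unaffected.
Queue = 2·Traffic - 2  [with Traffic=6]  = 10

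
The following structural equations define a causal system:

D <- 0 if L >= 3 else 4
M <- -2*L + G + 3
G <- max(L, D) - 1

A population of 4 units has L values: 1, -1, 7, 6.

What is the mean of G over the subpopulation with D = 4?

3

Observing D=4 restricts to units where D's equation naturally yields 4: L ∈ {1, -1}. In that subpopulation G = 3, 3, mean 3.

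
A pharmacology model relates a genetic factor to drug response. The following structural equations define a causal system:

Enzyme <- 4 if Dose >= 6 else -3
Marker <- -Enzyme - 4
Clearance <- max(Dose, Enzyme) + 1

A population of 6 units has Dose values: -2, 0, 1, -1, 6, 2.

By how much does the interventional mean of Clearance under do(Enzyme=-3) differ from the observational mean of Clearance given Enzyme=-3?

Every unit gets Enzyme=-3 under the intervention. Clearance values become -1, 1, 2, 0, 7, 3; E[Clearance|do(Enzyme=-3)] = 2.
Observing Enzyme=-3 restricts to units where Enzyme's equation naturally yields -3: Dose ∈ {-2, 0, 1, -1, 2}. In that subpopulation Clearance = -1, 1, 2, 0, 3, mean 1.
Difference = 2 − 1 = 1.

1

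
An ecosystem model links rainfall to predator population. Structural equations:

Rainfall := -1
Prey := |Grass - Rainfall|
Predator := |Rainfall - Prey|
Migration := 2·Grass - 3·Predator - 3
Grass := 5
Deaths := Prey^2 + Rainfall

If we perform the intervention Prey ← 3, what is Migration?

The intervention breaks the incoming arrows to Prey: Prey := |Grass - Rainfall| no longer applies, and Prey = 3.
Predator = |Rainfall - Prey|  [with Rainfall=-1, Prey=3]  = 4
Migration = 2·Grass - 3·Predator - 3  [with Grass=5, Predator=4]  = -5

-5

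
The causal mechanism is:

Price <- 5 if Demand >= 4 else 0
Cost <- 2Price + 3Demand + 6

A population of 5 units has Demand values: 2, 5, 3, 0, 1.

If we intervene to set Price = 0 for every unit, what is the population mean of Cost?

12.6

Under do(Price=0), Price's equation is replaced by Price=0 for every unit. Per-unit Cost: 12, 21, 15, 6, 9. Mean = 12.6.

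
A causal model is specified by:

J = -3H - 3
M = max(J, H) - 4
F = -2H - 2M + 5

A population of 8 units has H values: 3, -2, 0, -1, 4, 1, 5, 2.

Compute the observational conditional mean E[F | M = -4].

14

E[F|M=-4] averages over only the 2 units with M=-4 (H = 0, -1): F = 13, 15, mean 14.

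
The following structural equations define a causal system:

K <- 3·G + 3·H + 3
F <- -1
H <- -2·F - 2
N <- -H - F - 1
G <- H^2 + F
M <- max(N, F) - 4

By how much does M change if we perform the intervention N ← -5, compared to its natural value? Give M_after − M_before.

-1

The intervention breaks the incoming arrows to N: N <- -H - F - 1 no longer applies, and N = -5.
M = max(N, F) - 4  [with N=-5, F=-1]  = -5
Without intervention: H = -2·F - 2  [with F=-1]  = 0; N = -H - F - 1  [with H=0, F=-1]  = 0; M = max(N, F) - 4  [with N=0, F=-1]  = -4.
Change = -5 − (-4) = -1.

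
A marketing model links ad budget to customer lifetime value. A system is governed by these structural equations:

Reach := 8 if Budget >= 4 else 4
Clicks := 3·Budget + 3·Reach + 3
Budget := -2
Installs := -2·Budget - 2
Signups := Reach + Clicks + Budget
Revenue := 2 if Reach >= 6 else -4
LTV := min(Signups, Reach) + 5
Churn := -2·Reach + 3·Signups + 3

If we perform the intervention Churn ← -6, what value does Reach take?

do(Churn=-6) replaces the equation Churn := -2·Reach + 3·Signups + 3 with the constant Churn = -6.
Reach is not downstream of the intervention, so its value is determined by the original equations.
Reach = 8 if Budget >= 4 else 4  [with Budget=-2]  = 4

4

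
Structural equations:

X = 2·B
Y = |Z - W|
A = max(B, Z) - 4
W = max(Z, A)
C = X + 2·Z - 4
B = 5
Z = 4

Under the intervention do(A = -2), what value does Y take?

The intervention breaks the incoming arrows to A: A = max(B, Z) - 4 no longer applies, and A = -2.
W = max(Z, A)  [with Z=4, A=-2]  = 4
Y = |Z - W|  [with Z=4, W=4]  = 0

0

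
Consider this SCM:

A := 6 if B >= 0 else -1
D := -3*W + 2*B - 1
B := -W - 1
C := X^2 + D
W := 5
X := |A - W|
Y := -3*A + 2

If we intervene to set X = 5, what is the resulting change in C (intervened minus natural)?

Under do(X=5), the mechanism X := |A - W| is discarded; X is fixed at 5.
B = -W - 1  [with W=5]  = -6
D = -3*W + 2*B - 1  [with W=5, B=-6]  = -28
C = X^2 + D  [with X=5, D=-28]  = -3
Without intervention: B = -W - 1  [with W=5]  = -6; A = 6 if B >= 0 else -1  [with B=-6]  = -1; X = |A - W|  [with A=-1, W=5]  = 6; D = -3*W + 2*B - 1  [with W=5, B=-6]  = -28; C = X^2 + D  [with X=6, D=-28]  = 8.
Change = -3 − 8 = -11.

-11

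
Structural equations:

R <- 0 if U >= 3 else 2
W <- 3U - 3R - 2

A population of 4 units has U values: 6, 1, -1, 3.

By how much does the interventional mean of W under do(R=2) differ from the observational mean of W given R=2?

6.75

do(R=2) breaks R's dependence on U. With R=2 fixed, W across the units is 10, -5, -11, 1, mean -1.25.
Conditioning on R=2 selects the 2 unit(s) with U ∈ {1, -1}. Their W values: -5, -11. Mean = -8.
Difference = -1.25 − (-8) = 6.75.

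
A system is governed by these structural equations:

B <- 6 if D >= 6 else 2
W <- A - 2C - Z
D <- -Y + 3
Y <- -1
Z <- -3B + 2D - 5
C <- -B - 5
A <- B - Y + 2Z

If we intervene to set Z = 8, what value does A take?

Intervening sets Z = 8 and removes its equation (Z <- -3B + 2D - 5).
D = -Y + 3  [with Y=-1]  = 4
B = 6 if D >= 6 else 2  [with D=4]  = 2
A = B - Y + 2Z  [with B=2, Y=-1, Z=8]  = 19

19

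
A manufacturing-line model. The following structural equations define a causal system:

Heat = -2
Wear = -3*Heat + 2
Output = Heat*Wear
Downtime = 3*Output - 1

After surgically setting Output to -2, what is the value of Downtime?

-7

The intervention breaks the incoming arrows to Output: Output = Heat*Wear no longer applies, and Output = -2.
Downtime = 3*Output - 1  [with Output=-2]  = -7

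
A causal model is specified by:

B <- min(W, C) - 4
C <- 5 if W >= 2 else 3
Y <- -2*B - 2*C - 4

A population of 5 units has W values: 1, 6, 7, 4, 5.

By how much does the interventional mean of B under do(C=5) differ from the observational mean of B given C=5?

do(C=5) breaks C's dependence on W. With C=5 fixed, B across the units is -3, 1, 1, 0, 1, mean 0.
E[B|C=5] averages over only the 4 units with C=5 (W = 6, 7, 4, 5): B = 1, 1, 0, 1, mean 0.75.
Difference = 0 − 0.75 = -0.75.

-0.75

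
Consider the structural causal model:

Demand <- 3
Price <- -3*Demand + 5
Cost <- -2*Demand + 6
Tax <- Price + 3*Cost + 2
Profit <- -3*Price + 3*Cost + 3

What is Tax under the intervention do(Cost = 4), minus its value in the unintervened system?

12

The intervention breaks the incoming arrows to Cost: Cost <- -2*Demand + 6 no longer applies, and Cost = 4.
Price = -3*Demand + 5  [with Demand=3]  = -4
Tax = Price + 3*Cost + 2  [with Price=-4, Cost=4]  = 10
Without intervention: Price = -3*Demand + 5  [with Demand=3]  = -4; Cost = -2*Demand + 6  [with Demand=3]  = 0; Tax = Price + 3*Cost + 2  [with Price=-4, Cost=0]  = -2.
Change = 10 − (-2) = 12.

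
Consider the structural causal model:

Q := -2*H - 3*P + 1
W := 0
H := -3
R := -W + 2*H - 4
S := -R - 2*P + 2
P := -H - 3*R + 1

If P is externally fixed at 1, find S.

Intervening sets P = 1 and removes its equation (P := -H - 3*R + 1).
R = -W + 2*H - 4  [with W=0, H=-3]  = -10
S = -R - 2*P + 2  [with R=-10, P=1]  = 10

10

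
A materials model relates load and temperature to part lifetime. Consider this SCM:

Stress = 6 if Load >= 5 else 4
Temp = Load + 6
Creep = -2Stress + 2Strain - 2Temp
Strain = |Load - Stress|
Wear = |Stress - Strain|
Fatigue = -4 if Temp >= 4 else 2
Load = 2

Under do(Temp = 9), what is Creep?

-22

Intervening sets Temp = 9 and removes its equation (Temp = Load + 6).
Stress = 6 if Load >= 5 else 4  [with Load=2]  = 4
Strain = |Load - Stress|  [with Load=2, Stress=4]  = 2
Creep = -2Stress + 2Strain - 2Temp  [with Stress=4, Strain=2, Temp=9]  = -22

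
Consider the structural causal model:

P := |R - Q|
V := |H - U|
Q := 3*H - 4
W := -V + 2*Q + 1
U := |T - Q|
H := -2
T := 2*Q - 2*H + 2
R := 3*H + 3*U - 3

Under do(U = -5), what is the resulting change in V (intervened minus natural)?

Intervening sets U = -5 and removes its equation (U := |T - Q|).
V = |H - U|  [with H=-2, U=-5]  = 3
Without intervention: Q = 3*H - 4  [with H=-2]  = -10; T = 2*Q - 2*H + 2  [with Q=-10, H=-2]  = -14; U = |T - Q|  [with T=-14, Q=-10]  = 4; V = |H - U|  [with H=-2, U=4]  = 6.
Change = 3 − 6 = -3.

-3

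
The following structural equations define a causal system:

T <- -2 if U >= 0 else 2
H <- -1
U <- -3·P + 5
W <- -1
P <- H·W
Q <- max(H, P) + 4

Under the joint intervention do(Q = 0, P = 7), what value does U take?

-16

Under do(Q = 0, P = 7), each intervened variable's structural equation is replaced by its fixed value.
U = -3·P + 5  [with P=7]  = -16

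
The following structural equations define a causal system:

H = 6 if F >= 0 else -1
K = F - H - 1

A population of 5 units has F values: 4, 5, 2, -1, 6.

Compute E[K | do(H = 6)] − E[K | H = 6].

do(H=6) breaks H's dependence on F. With H=6 fixed, K across the units is -3, -2, -5, -8, -1, mean -3.8.
Conditioning on H=6 selects the 4 unit(s) with F ∈ {4, 5, 2, 6}. Their K values: -3, -2, -5, -1. Mean = -2.75.
Difference = -3.8 − (-2.75) = -1.05.

-1.05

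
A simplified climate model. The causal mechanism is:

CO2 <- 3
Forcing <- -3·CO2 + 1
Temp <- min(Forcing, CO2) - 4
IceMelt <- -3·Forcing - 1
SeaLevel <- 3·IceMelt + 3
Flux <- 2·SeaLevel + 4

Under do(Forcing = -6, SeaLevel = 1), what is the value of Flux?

6

Setting Forcing = -6, SeaLevel = 1 by intervention discards those variables' equations.
Flux = 2·SeaLevel + 4  [with SeaLevel=1]  = 6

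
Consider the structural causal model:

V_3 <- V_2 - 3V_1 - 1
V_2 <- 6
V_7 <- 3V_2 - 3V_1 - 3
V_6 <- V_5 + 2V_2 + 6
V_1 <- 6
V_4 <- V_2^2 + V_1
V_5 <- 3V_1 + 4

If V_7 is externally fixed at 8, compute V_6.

40

Intervening sets V_7 = 8 and removes its equation (V_7 <- 3V_2 - 3V_1 - 3).
Since V_6 is not a descendant of the intervened variable, it is unaffected.
V_5 = 3V_1 + 4  [with V_1=6]  = 22
V_6 = V_5 + 2V_2 + 6  [with V_5=22, V_2=6]  = 40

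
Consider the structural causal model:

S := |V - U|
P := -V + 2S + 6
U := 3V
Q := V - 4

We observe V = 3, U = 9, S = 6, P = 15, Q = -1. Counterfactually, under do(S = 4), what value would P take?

The intervention breaks the incoming arrows to S: S := |V - U| no longer applies, and S = 4.
P = -V + 2S + 6  [with V=3, S=4]  = 11

11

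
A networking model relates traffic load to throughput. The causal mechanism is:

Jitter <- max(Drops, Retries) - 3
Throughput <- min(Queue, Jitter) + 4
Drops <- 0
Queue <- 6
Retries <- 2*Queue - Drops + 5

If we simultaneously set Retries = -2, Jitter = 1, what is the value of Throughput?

Setting Retries = -2, Jitter = 1 by intervention discards those variables' equations.
Throughput = min(Queue, Jitter) + 4  [with Queue=6, Jitter=1]  = 5

5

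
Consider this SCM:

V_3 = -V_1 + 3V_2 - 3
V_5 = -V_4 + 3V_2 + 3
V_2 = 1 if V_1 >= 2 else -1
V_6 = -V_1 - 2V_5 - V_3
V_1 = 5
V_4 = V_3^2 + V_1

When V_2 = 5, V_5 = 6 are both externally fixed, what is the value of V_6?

-24

Setting V_2 = 5, V_5 = 6 by intervention discards those variables' equations.
V_3 = -V_1 + 3V_2 - 3  [with V_1=5, V_2=5]  = 7
V_6 = -V_1 - 2V_5 - V_3  [with V_1=5, V_5=6, V_3=7]  = -24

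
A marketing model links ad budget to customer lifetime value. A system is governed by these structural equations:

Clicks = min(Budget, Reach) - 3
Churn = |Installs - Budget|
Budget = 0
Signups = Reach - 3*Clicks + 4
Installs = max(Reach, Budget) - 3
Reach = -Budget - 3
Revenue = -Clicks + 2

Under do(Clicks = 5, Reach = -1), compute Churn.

Setting Clicks = 5, Reach = -1 by intervention discards those variables' equations.
Installs = max(Reach, Budget) - 3  [with Reach=-1, Budget=0]  = -3
Churn = |Installs - Budget|  [with Installs=-3, Budget=0]  = 3

3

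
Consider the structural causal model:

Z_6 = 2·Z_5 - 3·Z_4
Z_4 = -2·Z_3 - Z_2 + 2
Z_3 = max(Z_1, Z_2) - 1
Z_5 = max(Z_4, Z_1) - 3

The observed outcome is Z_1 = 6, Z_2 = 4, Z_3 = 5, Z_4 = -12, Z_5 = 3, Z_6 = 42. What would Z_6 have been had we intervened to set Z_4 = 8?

Under do(Z_4=8), the mechanism Z_4 = -2·Z_3 - Z_2 + 2 is discarded; Z_4 is fixed at 8.
Z_5 = max(Z_4, Z_1) - 3  [with Z_4=8, Z_1=6]  = 5
Z_6 = 2·Z_5 - 3·Z_4  [with Z_5=5, Z_4=8]  = -14

-14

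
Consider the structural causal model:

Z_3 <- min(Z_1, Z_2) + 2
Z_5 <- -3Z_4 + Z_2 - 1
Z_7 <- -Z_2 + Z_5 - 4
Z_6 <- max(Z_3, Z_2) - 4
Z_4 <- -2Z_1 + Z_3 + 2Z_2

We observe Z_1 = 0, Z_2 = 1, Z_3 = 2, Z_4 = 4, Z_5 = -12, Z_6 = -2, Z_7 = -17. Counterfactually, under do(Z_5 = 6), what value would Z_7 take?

1

Under do(Z_5=6), the mechanism Z_5 <- -3Z_4 + Z_2 - 1 is discarded; Z_5 is fixed at 6.
Z_7 = -Z_2 + Z_5 - 4  [with Z_2=1, Z_5=6]  = 1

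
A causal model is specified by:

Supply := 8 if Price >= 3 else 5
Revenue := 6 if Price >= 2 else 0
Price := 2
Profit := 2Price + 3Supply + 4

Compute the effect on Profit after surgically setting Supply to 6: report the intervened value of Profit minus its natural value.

3

Under do(Supply=6), the mechanism Supply := 8 if Price >= 3 else 5 is discarded; Supply is fixed at 6.
Profit = 2Price + 3Supply + 4  [with Price=2, Supply=6]  = 26
Without intervention: Supply = 8 if Price >= 3 else 5  [with Price=2]  = 5; Profit = 2Price + 3Supply + 4  [with Price=2, Supply=5]  = 23.
Change = 26 − 23 = 3.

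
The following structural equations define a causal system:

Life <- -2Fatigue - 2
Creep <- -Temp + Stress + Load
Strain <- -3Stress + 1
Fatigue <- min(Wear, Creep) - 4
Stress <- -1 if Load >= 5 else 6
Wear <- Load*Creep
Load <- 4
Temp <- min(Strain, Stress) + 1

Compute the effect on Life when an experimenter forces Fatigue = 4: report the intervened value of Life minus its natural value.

36

do(Fatigue=4) replaces the equation Fatigue <- min(Wear, Creep) - 4 with the constant Fatigue = 4.
Life = -2Fatigue - 2  [with Fatigue=4]  = -10
Without intervention: Stress = -1 if Load >= 5 else 6  [with Load=4]  = 6; Strain = -3Stress + 1  [with Stress=6]  = -17; Temp = min(Strain, Stress) + 1  [with Strain=-17, Stress=6]  = -16; Creep = -Temp + Stress + Load  [with Temp=-16, Stress=6, Load=4]  = 26; Wear = Load*Creep  [with Load=4, Creep=26]  = 104; Fatigue = min(Wear, Creep) - 4  [with Wear=104, Creep=26]  = 22; Life = -2Fatigue - 2  [with Fatigue=22]  = -46.
Change = -10 − (-46) = 36.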